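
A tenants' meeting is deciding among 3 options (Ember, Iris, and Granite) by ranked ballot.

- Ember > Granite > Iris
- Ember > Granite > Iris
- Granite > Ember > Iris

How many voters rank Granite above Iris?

Ballots ranking Granite above Iris: 3.
Ballots ranking Iris above Granite: 0.
So 3 of 3 voters prefer Granite to Iris.

3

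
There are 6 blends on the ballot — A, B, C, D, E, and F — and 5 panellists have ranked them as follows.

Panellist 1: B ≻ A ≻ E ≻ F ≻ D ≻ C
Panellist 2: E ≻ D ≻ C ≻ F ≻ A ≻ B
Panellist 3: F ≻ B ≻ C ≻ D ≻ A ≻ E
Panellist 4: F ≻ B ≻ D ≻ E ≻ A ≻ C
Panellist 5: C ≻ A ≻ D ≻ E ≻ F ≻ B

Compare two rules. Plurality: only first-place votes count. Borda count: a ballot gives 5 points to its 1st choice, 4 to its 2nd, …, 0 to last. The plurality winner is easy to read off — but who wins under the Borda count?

Plurality first-place counts: A 0, B 1, C 1, D 0, E 1, F 2 → F.
Borda totals: A 11, B 13, C 11, D 13, E 12, F 15 → F.

F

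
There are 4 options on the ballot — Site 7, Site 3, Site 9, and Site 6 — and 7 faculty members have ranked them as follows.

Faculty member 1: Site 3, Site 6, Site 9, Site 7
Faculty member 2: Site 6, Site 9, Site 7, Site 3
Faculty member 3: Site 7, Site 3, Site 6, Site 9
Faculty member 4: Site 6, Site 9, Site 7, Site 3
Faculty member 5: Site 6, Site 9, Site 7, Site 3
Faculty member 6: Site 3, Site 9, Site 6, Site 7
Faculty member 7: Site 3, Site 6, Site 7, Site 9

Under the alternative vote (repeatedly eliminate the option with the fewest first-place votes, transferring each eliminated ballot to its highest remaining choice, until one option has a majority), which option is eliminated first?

Round 1: Site 3 3, Site 6 3, Site 7 1, Site 9 0. Site 9 has the fewest and is eliminated.
Round 2: Site 3 3, Site 6 3, Site 7 1. Site 7 has the fewest and is eliminated.
Round 3: Site 3 4, Site 6 3. Site 3 has a majority.

Site 9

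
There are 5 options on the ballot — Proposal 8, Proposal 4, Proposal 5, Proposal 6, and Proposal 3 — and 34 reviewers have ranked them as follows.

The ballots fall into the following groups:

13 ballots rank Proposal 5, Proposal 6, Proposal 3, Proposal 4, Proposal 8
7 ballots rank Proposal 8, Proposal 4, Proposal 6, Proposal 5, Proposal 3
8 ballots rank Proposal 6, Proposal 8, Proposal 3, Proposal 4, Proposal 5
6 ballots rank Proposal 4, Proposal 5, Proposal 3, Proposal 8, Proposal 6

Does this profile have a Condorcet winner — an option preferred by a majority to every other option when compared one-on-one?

No

Head-to-head results (34 voters total):
Proposal 8 vs Proposal 4: Proposal 4 wins 19–15.
Proposal 8 vs Proposal 5: Proposal 5 wins 19–15.
Proposal 8 vs Proposal 6: Proposal 6 wins 21–13.
Proposal 8 vs Proposal 3: Proposal 3 wins 19–15.
Proposal 4 vs Proposal 5: Proposal 4 wins 21–13.
Proposal 4 vs Proposal 6: Proposal 6 wins 21–13.
Proposal 4 vs Proposal 3: Proposal 3 wins 21–13.
Proposal 5 vs Proposal 6: Proposal 5 wins 19–15.
Proposal 5 vs Proposal 3: Proposal 5 wins 26–8.
Proposal 6 vs Proposal 3: Proposal 6 wins 28–6.
No candidate beats all others: Proposal 4 beats Proposal 5 beats Proposal 6 beats Proposal 4, a majority cycle.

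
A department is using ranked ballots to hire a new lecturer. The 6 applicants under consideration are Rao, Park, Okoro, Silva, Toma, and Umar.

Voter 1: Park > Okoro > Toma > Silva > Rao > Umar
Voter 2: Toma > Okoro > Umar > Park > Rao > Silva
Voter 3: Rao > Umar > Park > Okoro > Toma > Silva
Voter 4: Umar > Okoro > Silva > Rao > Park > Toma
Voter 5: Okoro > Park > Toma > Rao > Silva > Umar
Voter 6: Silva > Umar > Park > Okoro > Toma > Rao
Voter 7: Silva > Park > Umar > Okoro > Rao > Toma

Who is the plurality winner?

First-place vote totals:
  Rao: 1
  Park: 1
  Okoro: 1
  Silva: 2
  Toma: 1
  Umar: 1
Silva has the most first-place votes.

Silva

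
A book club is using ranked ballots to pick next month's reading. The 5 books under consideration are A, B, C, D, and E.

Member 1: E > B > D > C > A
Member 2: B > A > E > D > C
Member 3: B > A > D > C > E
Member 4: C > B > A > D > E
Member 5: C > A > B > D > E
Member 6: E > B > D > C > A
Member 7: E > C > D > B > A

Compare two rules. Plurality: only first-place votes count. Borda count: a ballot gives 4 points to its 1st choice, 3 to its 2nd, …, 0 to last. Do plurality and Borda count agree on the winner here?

Plurality first-place counts: A 0, B 2, C 2, D 0, E 3 → E.
Borda totals: A 11, B 20, C 14, D 11, E 14 → B.
The two rules disagree: plurality picks E, Borda picks B.

No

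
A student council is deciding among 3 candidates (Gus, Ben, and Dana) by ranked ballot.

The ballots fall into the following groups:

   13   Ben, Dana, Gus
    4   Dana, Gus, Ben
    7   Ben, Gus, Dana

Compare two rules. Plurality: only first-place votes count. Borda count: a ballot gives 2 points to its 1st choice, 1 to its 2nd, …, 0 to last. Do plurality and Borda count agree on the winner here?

Plurality first-place counts: Gus 0, Ben 20, Dana 4 → Ben.
Borda totals: Gus 11, Ben 40, Dana 21 → Ben.
The two rules agree on Ben.

Yes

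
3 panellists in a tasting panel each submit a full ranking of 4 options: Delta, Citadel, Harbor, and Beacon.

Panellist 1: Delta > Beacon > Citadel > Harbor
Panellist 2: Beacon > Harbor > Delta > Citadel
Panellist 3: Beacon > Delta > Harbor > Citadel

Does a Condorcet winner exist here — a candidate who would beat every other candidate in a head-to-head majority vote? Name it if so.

Head-to-head results (3 voters total):
Delta vs Citadel: Delta wins 3–0.
Delta vs Harbor: Delta wins 2–1.
Delta vs Beacon: Beacon wins 2–1.
Citadel vs Harbor: Harbor wins 2–1.
Citadel vs Beacon: Beacon wins 3–0.
Harbor vs Beacon: Beacon wins 3–0.
Beacon beats each rival — Delta (2–1), Citadel (3–0), Harbor (3–0) — so Beacon is the Condorcet winner.

Beacon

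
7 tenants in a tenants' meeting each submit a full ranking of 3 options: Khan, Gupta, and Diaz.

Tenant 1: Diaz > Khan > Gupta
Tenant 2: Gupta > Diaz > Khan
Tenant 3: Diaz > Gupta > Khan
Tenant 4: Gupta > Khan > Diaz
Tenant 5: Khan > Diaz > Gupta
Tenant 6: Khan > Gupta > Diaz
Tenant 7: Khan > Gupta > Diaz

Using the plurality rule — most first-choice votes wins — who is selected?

Khan

First-place vote totals:
  Khan: 3
  Gupta: 2
  Diaz: 2
Khan has the most first-place votes.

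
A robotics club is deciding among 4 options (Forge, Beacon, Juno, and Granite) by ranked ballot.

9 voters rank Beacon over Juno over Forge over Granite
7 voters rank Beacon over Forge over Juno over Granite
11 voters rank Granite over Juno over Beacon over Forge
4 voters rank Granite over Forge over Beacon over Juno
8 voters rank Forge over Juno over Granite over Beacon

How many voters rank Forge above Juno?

Ballots ranking Forge above Juno: 7+4+8 = 19.
Ballots ranking Juno above Forge: 9+11 = 20.
So 19 of 39 voters prefer Forge to Juno.

19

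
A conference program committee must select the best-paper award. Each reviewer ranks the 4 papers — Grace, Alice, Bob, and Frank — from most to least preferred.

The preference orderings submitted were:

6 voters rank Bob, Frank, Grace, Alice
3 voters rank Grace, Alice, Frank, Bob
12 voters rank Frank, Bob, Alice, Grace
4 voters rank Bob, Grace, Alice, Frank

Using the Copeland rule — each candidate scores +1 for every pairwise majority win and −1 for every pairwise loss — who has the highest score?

Frank

Pairwise results:
  Grace vs Alice: Grace wins 13–12.
  Grace vs Bob: Bob wins 22–3.
  Grace vs Frank: Frank wins 18–7.
  Alice vs Bob: Bob wins 22–3.
  Alice vs Frank: Frank wins 18–7.
  Bob vs Frank: Frank wins 15–10.
Copeland scores (wins − losses):
  Grace: 1 − 2 = -1
  Alice: 0 − 3 = -3
  Bob: 2 − 1 = 1
  Frank: 3 − 0 = 3
Frank has the best Copeland score.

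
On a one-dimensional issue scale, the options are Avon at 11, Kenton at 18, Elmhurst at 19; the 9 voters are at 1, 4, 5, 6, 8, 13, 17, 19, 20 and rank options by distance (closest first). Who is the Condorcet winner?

With single-peaked preferences on a line, the Condorcet winner is the candidate closest to the median voter.
The median voter (position 8) is closest to Avon at 11.
Check: Avon vs Kenton — voters closer to Avon: 6 of 9.

Avon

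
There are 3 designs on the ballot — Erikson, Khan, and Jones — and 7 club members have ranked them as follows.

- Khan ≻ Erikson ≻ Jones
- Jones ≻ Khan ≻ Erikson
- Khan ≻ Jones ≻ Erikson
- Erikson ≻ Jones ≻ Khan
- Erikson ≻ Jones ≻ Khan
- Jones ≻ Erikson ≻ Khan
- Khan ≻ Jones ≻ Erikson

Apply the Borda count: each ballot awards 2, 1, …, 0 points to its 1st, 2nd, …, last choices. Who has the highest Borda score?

Jones

Borda scores:
  Erikson: 1 + 0 + 0 + 2 + 2 + 1 + 0 = 6
  Khan: 2 + 1 + 2 + 0 + 0 + 0 + 2 = 7
  Jones: 0 + 2 + 1 + 1 + 1 + 2 + 1 = 8
Jones has the highest total.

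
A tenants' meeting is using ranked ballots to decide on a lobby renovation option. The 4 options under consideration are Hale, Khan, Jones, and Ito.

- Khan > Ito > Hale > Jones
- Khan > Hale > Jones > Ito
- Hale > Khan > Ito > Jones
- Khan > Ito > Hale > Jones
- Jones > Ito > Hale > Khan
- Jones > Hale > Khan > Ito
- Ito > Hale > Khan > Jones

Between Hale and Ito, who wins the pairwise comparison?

Ballots ranking Hale above Ito: 3.
Ballots ranking Ito above Hale: 4.
Ito wins the head-to-head, 4–3.

Ito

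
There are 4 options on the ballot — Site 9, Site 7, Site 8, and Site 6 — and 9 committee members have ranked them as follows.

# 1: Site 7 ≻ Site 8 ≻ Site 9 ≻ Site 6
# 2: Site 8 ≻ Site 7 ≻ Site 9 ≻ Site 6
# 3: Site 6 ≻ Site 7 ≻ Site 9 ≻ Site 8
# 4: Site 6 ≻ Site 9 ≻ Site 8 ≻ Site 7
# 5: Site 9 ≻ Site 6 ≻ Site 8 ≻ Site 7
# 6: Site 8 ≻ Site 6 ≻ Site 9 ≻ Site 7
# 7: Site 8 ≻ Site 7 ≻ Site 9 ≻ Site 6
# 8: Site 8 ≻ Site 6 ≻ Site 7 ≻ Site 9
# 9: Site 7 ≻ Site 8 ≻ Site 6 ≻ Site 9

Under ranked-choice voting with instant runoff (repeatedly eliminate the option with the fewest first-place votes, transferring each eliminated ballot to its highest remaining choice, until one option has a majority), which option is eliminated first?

Site 9

Round 1: Site 8 4, Site 7 2, Site 6 2, Site 9 1. Site 9 has the fewest and is eliminated.
Round 2: Site 8 4, Site 6 3, Site 7 2. Site 7 has the fewest and is eliminated.
Round 3: Site 8 6, Site 6 3. Site 8 has a majority.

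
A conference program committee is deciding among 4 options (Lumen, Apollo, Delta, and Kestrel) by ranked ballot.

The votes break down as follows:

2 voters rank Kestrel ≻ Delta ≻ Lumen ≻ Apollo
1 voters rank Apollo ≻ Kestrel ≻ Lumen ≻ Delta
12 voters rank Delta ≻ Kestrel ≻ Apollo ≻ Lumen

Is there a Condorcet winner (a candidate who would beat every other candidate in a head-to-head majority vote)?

Head-to-head results (15 voters total):
Lumen vs Apollo: Apollo wins 13–2.
Lumen vs Delta: Delta wins 14–1.
Lumen vs Kestrel: Kestrel wins 15–0.
Apollo vs Delta: Delta wins 14–1.
Apollo vs Kestrel: Kestrel wins 14–1.
Delta vs Kestrel: Delta wins 12–3.
Delta beats each rival — Lumen (14–1), Apollo (14–1), Kestrel (12–3) — so Delta is the Condorcet winner.

Yes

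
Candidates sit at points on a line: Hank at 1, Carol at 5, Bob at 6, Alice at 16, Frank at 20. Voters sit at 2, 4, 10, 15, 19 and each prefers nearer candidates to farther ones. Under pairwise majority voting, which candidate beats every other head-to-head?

Bob

With single-peaked preferences on a line, the Condorcet winner is the candidate closest to the median voter.
The median voter (position 10) is closest to Bob at 6.
Check: Bob vs Hank — voters closer to Bob: 4 of 5.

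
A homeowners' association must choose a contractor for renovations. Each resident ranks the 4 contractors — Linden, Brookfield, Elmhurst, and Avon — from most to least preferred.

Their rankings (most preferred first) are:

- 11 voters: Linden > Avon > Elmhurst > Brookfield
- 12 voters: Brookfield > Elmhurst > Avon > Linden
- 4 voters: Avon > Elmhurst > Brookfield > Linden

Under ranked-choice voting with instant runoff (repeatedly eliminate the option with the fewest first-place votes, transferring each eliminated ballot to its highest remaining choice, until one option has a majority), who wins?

Round 1: Brookfield 12, Linden 11, Avon 4, Elmhurst 0. Elmhurst has the fewest and is eliminated.
Round 2: Brookfield 12, Linden 11, Avon 4. Avon has the fewest and is eliminated.
Round 3: Brookfield 16, Linden 11. Brookfield has a majority.

Brookfield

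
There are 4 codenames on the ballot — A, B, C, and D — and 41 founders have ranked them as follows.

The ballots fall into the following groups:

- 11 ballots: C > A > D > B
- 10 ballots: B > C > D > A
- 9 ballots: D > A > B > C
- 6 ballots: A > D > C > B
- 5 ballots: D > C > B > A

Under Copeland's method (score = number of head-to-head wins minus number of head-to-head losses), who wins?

Pairwise results:
  A vs B: A wins 26–15.
  A vs C: C wins 26–15.
  A vs D: D wins 24–17.
  B vs C: C wins 22–19.
  B vs D: D wins 31–10.
  C vs D: C wins 21–20.
Copeland scores (wins − losses):
  A: 1 − 2 = -1
  B: 0 − 3 = -3
  C: 3 − 0 = 3
  D: 2 − 1 = 1
C has the best Copeland score.

C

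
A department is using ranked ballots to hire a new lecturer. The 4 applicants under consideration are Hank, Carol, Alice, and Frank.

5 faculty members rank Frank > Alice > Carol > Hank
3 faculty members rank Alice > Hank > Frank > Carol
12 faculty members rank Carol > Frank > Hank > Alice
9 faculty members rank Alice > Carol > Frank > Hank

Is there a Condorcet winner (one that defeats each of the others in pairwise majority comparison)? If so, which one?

Head-to-head results (29 voters total):
Hank vs Carol: Carol wins 26–3.
Hank vs Alice: Alice wins 17–12.
Hank vs Frank: Frank wins 26–3.
Carol vs Alice: Alice wins 17–12.
Carol vs Frank: Carol wins 21–8.
Alice vs Frank: Frank wins 17–12.
No candidate beats all others: Carol beats Frank beats Alice beats Carol, a majority cycle.

There is no Condorcet winner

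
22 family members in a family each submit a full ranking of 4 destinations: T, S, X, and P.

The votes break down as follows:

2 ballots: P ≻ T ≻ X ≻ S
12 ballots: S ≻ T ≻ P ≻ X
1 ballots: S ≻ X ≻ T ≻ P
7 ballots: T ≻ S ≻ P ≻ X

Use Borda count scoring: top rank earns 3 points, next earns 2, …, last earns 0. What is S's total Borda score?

Borda scores:
  T: 2·2 + 12·2 + 1 + 7·3 = 50
  S: 2·0 + 12·3 + 3 + 7·2 = 53
  X: 2·1 + 12·0 + 2 + 7·0 = 4
  P: 2·3 + 12·1 + 0 + 7·1 = 25

53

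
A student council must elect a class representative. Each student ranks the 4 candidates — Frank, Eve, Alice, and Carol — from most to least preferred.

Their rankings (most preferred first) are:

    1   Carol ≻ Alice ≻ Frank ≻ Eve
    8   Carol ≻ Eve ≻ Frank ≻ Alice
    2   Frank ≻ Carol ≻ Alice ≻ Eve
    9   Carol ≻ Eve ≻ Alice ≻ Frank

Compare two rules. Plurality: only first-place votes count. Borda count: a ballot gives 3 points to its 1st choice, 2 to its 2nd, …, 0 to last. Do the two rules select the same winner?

Yes

Plurality first-place counts: Frank 2, Eve 0, Alice 0, Carol 18 → Carol.
Borda totals: Frank 15, Eve 34, Alice 13, Carol 58 → Carol.
The two rules agree on Carol.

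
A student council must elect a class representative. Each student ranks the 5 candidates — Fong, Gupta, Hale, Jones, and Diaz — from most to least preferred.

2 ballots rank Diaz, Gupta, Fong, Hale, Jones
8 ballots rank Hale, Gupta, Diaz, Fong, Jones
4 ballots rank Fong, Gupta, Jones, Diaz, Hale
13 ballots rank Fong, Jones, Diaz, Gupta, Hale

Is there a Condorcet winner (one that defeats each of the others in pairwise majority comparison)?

Yes

Head-to-head results (27 voters total):
Fong vs Gupta: Fong wins 17–10.
Fong vs Hale: Fong wins 19–8.
Fong vs Jones: Fong wins 27–0.
Fong vs Diaz: Fong wins 17–10.
Gupta vs Hale: Gupta wins 19–8.
Gupta vs Jones: Gupta wins 14–13.
Gupta vs Diaz: Diaz wins 15–12.
Hale vs Jones: Jones wins 17–10.
Hale vs Diaz: Diaz wins 19–8.
Jones vs Diaz: Jones wins 17–10.
Fong beats each rival — Gupta (17–10), Hale (19–8), Jones (27–0), Diaz (17–10) — so Fong is the Condorcet winner.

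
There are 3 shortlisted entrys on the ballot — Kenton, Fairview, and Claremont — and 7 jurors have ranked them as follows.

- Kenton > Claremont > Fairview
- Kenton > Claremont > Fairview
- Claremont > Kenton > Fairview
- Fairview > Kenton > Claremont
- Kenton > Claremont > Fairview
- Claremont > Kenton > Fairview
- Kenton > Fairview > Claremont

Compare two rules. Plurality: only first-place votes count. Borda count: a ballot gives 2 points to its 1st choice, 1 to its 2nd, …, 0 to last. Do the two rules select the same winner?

Yes

Plurality first-place counts: Kenton 4, Fairview 1, Claremont 2 → Kenton.
Borda totals: Kenton 11, Fairview 3, Claremont 7 → Kenton.
The two rules agree on Kenton.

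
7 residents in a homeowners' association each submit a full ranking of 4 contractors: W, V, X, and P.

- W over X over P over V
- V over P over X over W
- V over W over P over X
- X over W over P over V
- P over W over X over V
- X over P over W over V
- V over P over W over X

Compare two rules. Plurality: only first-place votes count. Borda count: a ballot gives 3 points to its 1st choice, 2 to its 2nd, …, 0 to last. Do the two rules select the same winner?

Plurality first-place counts: W 1, V 3, X 2, P 1 → V.
Borda totals: W 11, V 9, X 10, P 12 → P.
The two rules disagree: plurality picks V, Borda picks P.

No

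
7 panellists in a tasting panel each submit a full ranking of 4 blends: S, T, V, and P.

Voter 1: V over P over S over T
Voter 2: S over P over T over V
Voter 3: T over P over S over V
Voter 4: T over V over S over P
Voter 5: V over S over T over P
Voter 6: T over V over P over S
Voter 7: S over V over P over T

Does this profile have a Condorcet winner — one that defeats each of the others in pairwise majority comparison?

No

Head-to-head results (7 voters total):
S vs T: S wins 4–3.
S vs V: V wins 4–3.
S vs P: S wins 4–3.
T vs V: T wins 4–3.
T vs P: T wins 4–3.
V vs P: V wins 5–2.
No candidate beats all others: S beats T beats V beats S, a majority cycle.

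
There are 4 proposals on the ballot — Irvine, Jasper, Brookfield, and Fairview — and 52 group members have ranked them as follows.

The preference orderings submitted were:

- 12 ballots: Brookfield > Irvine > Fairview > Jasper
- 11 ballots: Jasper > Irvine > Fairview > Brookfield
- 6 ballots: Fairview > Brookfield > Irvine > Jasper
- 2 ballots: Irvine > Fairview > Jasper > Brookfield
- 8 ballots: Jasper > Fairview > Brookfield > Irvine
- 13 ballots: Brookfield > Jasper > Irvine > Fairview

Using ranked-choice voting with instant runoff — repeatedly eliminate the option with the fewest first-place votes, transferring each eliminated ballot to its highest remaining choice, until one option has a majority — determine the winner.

Brookfield

Round 1: Brookfield 25, Jasper 19, Fairview 6, Irvine 2. Irvine has the fewest and is eliminated.
Round 2: Brookfield 25, Jasper 19, Fairview 8. Fairview has the fewest and is eliminated.
Round 3: Brookfield 31, Jasper 21. Brookfield has a majority.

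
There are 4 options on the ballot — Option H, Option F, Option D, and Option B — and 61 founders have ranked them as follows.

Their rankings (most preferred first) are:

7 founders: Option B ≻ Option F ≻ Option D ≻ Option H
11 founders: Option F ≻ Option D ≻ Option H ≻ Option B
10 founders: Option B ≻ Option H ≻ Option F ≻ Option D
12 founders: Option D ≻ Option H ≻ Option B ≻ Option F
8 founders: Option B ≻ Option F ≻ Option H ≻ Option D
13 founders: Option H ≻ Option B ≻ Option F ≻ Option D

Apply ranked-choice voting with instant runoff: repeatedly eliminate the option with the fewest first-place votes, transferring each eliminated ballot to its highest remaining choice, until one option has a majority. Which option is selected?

Round 1: Option B 25, Option H 13, Option D 12, Option F 11. Option F has the fewest and is eliminated.
Round 2: Option B 25, Option D 23, Option H 13. Option H has the fewest and is eliminated.
Round 3: Option B 38, Option D 23. Option B has a majority.

Option B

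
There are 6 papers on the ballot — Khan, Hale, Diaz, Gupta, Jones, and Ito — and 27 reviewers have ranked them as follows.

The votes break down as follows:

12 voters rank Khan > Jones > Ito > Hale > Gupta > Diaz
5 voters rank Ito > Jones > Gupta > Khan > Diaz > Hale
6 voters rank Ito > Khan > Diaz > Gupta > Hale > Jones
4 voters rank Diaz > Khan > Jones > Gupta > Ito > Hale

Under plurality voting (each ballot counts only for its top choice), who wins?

Khan

First-place vote totals:
  Khan: 12
  Hale: 0
  Diaz: 4
  Gupta: 0
  Jones: 0
  Ito: 11
Khan has the most first-place votes.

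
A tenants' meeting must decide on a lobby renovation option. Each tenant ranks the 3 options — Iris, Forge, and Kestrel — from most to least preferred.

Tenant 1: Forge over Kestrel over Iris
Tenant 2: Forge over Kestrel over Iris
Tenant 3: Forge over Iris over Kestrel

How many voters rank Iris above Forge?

Ballots ranking Iris above Forge: 0.
Ballots ranking Forge above Iris: 3.
So 0 of 3 voters prefer Iris to Forge.

0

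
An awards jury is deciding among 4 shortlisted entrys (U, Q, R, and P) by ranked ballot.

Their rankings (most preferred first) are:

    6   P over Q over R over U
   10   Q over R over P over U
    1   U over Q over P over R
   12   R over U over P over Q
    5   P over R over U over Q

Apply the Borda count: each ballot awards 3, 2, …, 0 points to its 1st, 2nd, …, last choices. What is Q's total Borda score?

Borda scores:
  U: 6·0 + 10·0 + 3 + 12·2 + 5·1 = 32
  Q: 6·2 + 10·3 + 2 + 12·0 + 5·0 = 44
  R: 6·1 + 10·2 + 0 + 12·3 + 5·2 = 72
  P: 6·3 + 10·1 + 1 + 12·1 + 5·3 = 56

44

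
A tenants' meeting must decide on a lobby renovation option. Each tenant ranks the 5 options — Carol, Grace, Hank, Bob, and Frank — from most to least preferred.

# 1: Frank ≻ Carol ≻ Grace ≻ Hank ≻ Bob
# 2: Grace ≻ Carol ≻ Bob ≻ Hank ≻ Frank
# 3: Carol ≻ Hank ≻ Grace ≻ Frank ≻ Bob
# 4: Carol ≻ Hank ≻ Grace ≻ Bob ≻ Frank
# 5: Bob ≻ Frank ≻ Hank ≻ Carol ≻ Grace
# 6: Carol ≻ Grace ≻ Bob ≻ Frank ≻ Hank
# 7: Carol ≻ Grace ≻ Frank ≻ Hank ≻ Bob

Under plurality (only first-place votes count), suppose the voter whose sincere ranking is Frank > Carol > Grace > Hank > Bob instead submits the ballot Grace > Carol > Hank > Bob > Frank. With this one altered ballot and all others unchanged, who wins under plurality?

First-place totals with the altered ballot: Carol 4, Grace 2, Hank 0, Bob 1, Frank 0.
The winner is unchanged: still Carol.

Carol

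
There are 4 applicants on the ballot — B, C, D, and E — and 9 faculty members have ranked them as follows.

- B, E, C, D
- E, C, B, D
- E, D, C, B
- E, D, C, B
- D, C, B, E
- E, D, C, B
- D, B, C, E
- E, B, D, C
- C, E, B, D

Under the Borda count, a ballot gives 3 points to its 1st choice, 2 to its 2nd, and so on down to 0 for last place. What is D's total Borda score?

13

Borda scores:
  B: 3 + 1 + 0 + 0 + 1 + 0 + 2 + 2 + 1 = 10
  C: 1 + 2 + 1 + 1 + 2 + 1 + 1 + 0 + 3 = 12
  D: 0 + 0 + 2 + 2 + 3 + 2 + 3 + 1 + 0 = 13
  E: 2 + 3 + 3 + 3 + 0 + 3 + 0 + 3 + 2 = 19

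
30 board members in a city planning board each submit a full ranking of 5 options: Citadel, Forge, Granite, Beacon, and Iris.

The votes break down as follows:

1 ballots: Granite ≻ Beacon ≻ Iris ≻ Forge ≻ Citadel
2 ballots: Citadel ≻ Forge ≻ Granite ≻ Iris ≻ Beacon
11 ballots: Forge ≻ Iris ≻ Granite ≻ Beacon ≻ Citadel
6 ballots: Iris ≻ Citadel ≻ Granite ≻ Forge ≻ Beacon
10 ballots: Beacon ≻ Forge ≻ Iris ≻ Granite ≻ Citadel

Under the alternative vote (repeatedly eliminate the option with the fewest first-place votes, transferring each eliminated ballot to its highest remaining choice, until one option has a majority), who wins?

Forge

Round 1: Forge 11, Beacon 10, Iris 6, Citadel 2, Granite 1. Granite has the fewest and is eliminated.
Round 2: Forge 11, Beacon 11, Iris 6, Citadel 2. Citadel has the fewest and is eliminated.
Round 3: Forge 13, Beacon 11, Iris 6. Iris has the fewest and is eliminated.
Round 4: Forge 19, Beacon 11. Forge has a majority.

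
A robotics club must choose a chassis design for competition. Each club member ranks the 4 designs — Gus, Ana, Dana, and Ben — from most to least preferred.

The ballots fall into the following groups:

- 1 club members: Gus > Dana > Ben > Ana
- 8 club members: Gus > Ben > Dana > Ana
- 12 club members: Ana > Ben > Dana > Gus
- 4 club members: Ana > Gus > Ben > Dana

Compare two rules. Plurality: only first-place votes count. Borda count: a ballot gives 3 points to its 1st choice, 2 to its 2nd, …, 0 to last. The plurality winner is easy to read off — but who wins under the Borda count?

Ana

Plurality first-place counts: Gus 9, Ana 16, Dana 0, Ben 0 → Ana.
Borda totals: Gus 35, Ana 48, Dana 22, Ben 45 → Ana.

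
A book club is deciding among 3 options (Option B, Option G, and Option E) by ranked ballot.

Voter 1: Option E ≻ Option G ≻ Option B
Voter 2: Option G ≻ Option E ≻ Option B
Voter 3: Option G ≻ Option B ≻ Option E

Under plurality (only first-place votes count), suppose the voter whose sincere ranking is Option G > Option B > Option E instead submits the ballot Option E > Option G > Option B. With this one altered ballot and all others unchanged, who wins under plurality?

Option E

First-place totals with the altered ballot: Option B 0, Option G 1, Option E 2.
The switch changes the winner from Option G to Option E.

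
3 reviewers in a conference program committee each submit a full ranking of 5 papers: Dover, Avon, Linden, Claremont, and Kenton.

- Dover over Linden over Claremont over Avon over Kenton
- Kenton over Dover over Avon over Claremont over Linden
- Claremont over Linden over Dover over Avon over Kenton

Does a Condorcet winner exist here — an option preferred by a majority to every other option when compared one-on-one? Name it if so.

Dover

Head-to-head results (3 voters total):
Dover vs Avon: Dover wins 3–0.
Dover vs Linden: Dover wins 2–1.
Dover vs Claremont: Dover wins 2–1.
Dover vs Kenton: Dover wins 2–1.
Avon vs Linden: Linden wins 2–1.
Avon vs Claremont: Claremont wins 2–1.
Avon vs Kenton: Avon wins 2–1.
Linden vs Claremont: Claremont wins 2–1.
Linden vs Kenton: Linden wins 2–1.
Claremont vs Kenton: Claremont wins 2–1.
Dover beats each rival — Avon (3–0), Linden (2–1), Claremont (2–1), Kenton (2–1) — so Dover is the Condorcet winner.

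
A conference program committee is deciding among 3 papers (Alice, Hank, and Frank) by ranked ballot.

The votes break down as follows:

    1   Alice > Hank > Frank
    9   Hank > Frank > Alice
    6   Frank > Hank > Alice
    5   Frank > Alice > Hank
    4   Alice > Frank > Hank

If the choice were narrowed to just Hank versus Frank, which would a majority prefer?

Frank

Ballots ranking Hank above Frank: 1+9 = 10.
Ballots ranking Frank above Hank: 6+5+4 = 15.
Frank wins the head-to-head, 15–10.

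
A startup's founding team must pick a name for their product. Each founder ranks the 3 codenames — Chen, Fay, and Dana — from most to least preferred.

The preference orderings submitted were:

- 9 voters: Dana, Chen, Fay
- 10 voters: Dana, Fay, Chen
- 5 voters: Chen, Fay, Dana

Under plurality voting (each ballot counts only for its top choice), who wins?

First-place vote totals:
  Chen: 5
  Fay: 0
  Dana: 19
Dana has the most first-place votes.

Dana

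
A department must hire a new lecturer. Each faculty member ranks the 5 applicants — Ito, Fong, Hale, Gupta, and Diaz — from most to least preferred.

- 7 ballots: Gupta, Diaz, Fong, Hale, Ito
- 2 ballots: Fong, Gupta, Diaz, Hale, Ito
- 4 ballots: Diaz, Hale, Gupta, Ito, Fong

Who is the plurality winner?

Gupta

First-place vote totals:
  Ito: 0
  Fong: 2
  Hale: 0
  Gupta: 7
  Diaz: 4
Gupta has the most first-place votes.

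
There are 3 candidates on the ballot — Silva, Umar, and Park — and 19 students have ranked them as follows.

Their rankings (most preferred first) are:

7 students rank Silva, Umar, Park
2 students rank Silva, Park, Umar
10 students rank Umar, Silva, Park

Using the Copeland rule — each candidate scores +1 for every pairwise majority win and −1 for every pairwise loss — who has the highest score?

Umar

Pairwise results:
  Silva vs Umar: Umar wins 10–9.
  Silva vs Park: Silva wins 19–0.
  Umar vs Park: Umar wins 17–2.
Copeland scores (wins − losses):
  Silva: 1 − 1 = 0
  Umar: 2 − 0 = 2
  Park: 0 − 2 = -2
Umar has the best Copeland score.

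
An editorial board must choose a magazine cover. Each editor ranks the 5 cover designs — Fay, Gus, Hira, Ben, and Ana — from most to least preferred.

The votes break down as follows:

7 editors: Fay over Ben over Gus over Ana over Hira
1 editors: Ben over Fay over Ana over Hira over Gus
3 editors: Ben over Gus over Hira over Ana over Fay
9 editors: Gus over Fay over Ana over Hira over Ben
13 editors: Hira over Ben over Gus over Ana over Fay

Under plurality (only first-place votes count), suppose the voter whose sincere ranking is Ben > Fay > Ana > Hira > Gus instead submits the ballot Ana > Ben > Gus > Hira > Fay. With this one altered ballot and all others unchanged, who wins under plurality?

First-place totals with the altered ballot: Fay 7, Gus 9, Hira 13, Ben 3, Ana 1.
The winner is unchanged: still Hira.

Hira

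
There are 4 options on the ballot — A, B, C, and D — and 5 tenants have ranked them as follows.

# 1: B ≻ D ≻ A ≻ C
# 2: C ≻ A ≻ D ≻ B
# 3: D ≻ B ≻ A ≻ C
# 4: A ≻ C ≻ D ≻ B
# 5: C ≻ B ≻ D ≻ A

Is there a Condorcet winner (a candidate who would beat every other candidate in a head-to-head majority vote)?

No

Head-to-head results (5 voters total):
A vs B: B wins 3–2.
A vs C: A wins 3–2.
A vs D: D wins 3–2.
B vs C: C wins 3–2.
B vs D: D wins 3–2.
C vs D: C wins 3–2.
No candidate beats all others: A beats C beats B beats A, a majority cycle.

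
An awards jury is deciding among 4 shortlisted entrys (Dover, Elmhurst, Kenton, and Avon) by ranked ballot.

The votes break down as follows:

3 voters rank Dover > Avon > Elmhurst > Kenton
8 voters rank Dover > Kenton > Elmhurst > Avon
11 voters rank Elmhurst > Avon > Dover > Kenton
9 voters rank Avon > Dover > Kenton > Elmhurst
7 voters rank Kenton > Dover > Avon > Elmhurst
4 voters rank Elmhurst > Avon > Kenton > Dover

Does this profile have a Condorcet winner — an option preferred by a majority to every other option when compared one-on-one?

Head-to-head results (42 voters total):
Dover vs Elmhurst: Dover wins 27–15.
Dover vs Kenton: Dover wins 31–11.
Dover vs Avon: Avon wins 24–18.
Elmhurst vs Kenton: Kenton wins 24–18.
Elmhurst vs Avon: Elmhurst wins 23–19.
Kenton vs Avon: Avon wins 27–15.
No candidate beats all others: Dover beats Elmhurst beats Avon beats Dover, a majority cycle.

No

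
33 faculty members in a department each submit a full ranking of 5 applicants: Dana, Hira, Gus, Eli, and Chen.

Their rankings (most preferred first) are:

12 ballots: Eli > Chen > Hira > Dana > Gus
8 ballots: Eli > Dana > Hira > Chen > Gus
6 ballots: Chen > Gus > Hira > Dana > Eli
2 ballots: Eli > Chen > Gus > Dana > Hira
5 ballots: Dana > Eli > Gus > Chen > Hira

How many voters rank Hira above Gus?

Ballots ranking Hira above Gus: 12+8 = 20.
Ballots ranking Gus above Hira: 6+2+5 = 13.
So 20 of 33 voters prefer Hira to Gus.

20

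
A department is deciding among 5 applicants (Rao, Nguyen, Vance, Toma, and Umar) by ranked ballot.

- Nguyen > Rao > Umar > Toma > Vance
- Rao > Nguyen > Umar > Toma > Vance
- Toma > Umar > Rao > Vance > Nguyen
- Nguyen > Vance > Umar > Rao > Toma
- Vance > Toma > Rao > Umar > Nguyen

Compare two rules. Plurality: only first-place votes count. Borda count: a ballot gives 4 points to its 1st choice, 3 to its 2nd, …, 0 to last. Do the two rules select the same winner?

Plurality first-place counts: Rao 1, Nguyen 2, Vance 1, Toma 1, Umar 0 → Nguyen.
Borda totals: Rao 12, Nguyen 11, Vance 8, Toma 9, Umar 10 → Rao.
The two rules disagree: plurality picks Nguyen, Borda picks Rao.

No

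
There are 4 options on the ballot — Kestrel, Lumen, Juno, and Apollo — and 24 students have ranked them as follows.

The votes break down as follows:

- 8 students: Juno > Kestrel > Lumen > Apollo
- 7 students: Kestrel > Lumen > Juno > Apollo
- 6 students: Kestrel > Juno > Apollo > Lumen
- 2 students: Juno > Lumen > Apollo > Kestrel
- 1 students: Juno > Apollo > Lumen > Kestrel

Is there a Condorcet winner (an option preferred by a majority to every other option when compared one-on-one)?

Yes

Head-to-head results (24 voters total):
Kestrel vs Lumen: Kestrel wins 21–3.
Kestrel vs Juno: Kestrel wins 13–11.
Kestrel vs Apollo: Kestrel wins 21–3.
Lumen vs Juno: Juno wins 17–7.
Lumen vs Apollo: Lumen wins 17–7.
Juno vs Apollo: Juno wins 24–0.
Kestrel beats each rival — Lumen (21–3), Juno (13–11), Apollo (21–3) — so Kestrel is the Condorcet winner.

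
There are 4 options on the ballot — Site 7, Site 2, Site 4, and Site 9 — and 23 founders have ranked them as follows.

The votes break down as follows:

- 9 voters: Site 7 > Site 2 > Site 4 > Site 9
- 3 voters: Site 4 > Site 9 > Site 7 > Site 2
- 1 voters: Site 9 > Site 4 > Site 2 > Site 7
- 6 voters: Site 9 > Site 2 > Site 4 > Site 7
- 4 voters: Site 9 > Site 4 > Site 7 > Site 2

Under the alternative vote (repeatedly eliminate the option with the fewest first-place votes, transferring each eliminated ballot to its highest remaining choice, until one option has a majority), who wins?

Site 9

Round 1: Site 9 11, Site 7 9, Site 4 3, Site 2 0. Site 2 has the fewest and is eliminated.
Round 2: Site 9 11, Site 7 9, Site 4 3. Site 4 has the fewest and is eliminated.
Round 3: Site 9 14, Site 7 9. Site 9 has a majority.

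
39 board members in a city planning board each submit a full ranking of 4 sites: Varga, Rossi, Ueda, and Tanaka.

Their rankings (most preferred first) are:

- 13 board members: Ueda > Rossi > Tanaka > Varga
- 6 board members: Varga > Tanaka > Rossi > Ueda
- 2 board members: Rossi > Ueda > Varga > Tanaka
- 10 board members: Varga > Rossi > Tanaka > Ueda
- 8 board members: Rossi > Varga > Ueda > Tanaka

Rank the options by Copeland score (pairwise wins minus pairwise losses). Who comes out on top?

Rossi

Pairwise results:
  Varga vs Rossi: Rossi wins 23–16.
  Varga vs Ueda: Varga wins 24–15.
  Varga vs Tanaka: Varga wins 26–13.
  Rossi vs Ueda: Rossi wins 26–13.
  Rossi vs Tanaka: Rossi wins 33–6.
  Ueda vs Tanaka: Ueda wins 23–16.
Copeland scores (wins − losses):
  Varga: 2 − 1 = 1
  Rossi: 3 − 0 = 3
  Ueda: 1 − 2 = -1
  Tanaka: 0 − 3 = -3
Rossi has the best Copeland score.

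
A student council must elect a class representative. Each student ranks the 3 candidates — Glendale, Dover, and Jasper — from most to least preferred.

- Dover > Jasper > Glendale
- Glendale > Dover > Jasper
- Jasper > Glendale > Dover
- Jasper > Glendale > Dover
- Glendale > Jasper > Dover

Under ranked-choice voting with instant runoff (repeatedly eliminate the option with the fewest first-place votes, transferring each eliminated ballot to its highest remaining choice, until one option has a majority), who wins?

Jasper

Round 1: Glendale 2, Jasper 2, Dover 1. Dover has the fewest and is eliminated.
Round 2: Jasper 3, Glendale 2. Jasper has a majority.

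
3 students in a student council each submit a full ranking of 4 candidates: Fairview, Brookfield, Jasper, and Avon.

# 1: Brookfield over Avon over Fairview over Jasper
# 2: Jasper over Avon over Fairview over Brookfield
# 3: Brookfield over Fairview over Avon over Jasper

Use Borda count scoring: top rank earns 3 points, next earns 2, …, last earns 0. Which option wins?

Brookfield

Borda scores:
  Fairview: 1 + 1 + 2 = 4
  Brookfield: 3 + 0 + 3 = 6
  Jasper: 0 + 3 + 0 = 3
  Avon: 2 + 2 + 1 = 5
Brookfield has the highest total.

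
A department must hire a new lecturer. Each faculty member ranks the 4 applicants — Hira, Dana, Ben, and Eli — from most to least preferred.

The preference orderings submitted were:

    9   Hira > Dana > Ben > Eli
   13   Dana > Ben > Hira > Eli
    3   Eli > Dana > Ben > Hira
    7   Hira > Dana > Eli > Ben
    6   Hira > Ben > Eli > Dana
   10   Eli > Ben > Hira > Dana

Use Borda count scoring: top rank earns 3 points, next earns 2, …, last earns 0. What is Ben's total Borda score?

Borda scores:
  Hira: 9·3 + 13·1 + 3·0 + 7·3 + 6·3 + 10·1 = 89
  Dana: 9·2 + 13·3 + 3·2 + 7·2 + 6·0 + 10·0 = 77
  Ben: 9·1 + 13·2 + 3·1 + 7·0 + 6·2 + 10·2 = 70
  Eli: 9·0 + 13·0 + 3·3 + 7·1 + 6·1 + 10·3 = 52

70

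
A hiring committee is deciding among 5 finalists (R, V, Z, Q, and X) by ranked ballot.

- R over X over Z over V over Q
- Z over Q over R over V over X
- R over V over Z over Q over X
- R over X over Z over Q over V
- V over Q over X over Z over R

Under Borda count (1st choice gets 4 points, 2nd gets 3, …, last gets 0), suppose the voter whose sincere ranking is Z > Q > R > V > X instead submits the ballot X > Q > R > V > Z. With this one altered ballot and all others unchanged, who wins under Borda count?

Borda totals with the altered ballot: R 14, V 9, Z 7, Q 8, X 12.
The winner is unchanged: still R.

R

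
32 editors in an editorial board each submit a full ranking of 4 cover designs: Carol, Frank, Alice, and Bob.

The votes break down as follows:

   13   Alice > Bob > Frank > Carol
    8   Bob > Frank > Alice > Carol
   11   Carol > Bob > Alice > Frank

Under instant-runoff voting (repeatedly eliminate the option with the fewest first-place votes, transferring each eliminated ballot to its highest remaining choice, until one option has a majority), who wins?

Alice

Round 1: Alice 13, Carol 11, Bob 8, Frank 0. Frank has the fewest and is eliminated.
Round 2: Alice 13, Carol 11, Bob 8. Bob has the fewest and is eliminated.
Round 3: Alice 21, Carol 11. Alice has a majority.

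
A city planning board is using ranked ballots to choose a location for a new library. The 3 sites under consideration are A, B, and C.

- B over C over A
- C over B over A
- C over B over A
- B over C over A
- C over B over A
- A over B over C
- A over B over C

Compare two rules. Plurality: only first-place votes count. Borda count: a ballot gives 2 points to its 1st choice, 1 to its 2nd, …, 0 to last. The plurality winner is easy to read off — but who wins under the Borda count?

Plurality first-place counts: A 2, B 2, C 3 → C.
Borda totals: A 4, B 9, C 8 → B.

B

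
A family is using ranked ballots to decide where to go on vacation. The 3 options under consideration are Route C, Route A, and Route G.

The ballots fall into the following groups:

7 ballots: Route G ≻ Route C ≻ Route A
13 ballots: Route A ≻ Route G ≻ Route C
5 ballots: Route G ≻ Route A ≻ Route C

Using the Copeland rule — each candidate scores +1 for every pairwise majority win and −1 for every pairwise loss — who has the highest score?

Pairwise results:
  Route C vs Route A: Route A wins 18–7.
  Route C vs Route G: Route G wins 25–0.
  Route A vs Route G: Route A wins 13–12.
Copeland scores (wins − losses):
  Route C: 0 − 2 = -2
  Route A: 2 − 0 = 2
  Route G: 1 − 1 = 0
Route A has the best Copeland score.

Route A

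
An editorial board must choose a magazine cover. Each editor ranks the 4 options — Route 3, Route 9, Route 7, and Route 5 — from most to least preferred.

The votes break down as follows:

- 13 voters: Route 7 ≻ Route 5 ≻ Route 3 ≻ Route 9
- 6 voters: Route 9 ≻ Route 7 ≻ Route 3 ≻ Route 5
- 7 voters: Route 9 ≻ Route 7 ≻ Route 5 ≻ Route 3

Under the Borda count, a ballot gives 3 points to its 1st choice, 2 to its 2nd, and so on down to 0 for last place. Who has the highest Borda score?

Borda scores:
  Route 3: 13·1 + 6·1 + 7·0 = 19
  Route 9: 13·0 + 6·3 + 7·3 = 39
  Route 7: 13·3 + 6·2 + 7·2 = 65
  Route 5: 13·2 + 6·0 + 7·1 = 33
Route 7 has the highest total.

Route 7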